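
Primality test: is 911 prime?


Check divisors up to sqrt(911) = 30.1828
No divisors found.
911 is prime.

Yes, 911 is prime


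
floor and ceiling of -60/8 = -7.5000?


-60/8 = -7.5000
floor = -8
ceil = -7

floor = -8, ceil = -7


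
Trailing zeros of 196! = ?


floor(196/5) = 39
floor(196/25) = 7
floor(196/125) = 1
Total = 47

47 trailing zeros


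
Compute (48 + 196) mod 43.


48 + 196 = 244
244 mod 43 = 29


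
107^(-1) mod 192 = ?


Use the extended Euclidean algorithm on (192, 107); each row r = 192*s + 107*t:
r=192, s=1, t=0
r=107, s=0, t=1
q=1: r=85, s=1, t=-1   [192*(1) + 107*(-1) = 85]
q=1: r=22, s=-1, t=2   [192*(-1) + 107*(2) = 22]
q=3: r=19, s=4, t=-7   [192*(4) + 107*(-7) = 19]
q=1: r=3, s=-5, t=9   [192*(-5) + 107*(9) = 3]
q=6: r=1, s=34, t=-61   [192*(34) + 107*(-61) = 1]
q=3: r=0, s=-107, t=192   [192*(-107) + 107*(192) = 0]
GCD = 1 with t = -61, so 107*(-61) ≡ 1 (mod 192)
Inverse = -61 mod 192 = 131
Check: 107 * 131 = 14017 ≡ 1 (mod 192)

107^(-1) ≡ 131 (mod 192)


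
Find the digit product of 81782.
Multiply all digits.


8 × 1 × 7 × 8 × 2 = 896


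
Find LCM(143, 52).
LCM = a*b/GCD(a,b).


GCD(143, 52) = 13
LCM = 143*52/13 = 7436/13 = 572

LCM = 572


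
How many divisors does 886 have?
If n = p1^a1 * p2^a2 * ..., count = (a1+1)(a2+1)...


886 = 2^1 × 443^1
d(886) = (1+1) × (1+1) = 4

4 divisors


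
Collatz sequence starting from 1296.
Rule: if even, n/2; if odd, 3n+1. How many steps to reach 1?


1296 → 648 → 324 → 162 → 81 → 244 → 122 → 61 → 184 → 92 → 46 → 23 → 70 → 35 → 106 → 53 → 160 → 80 → 40 → 20 → 10 → 5 → 16 → 8 → 4 → 2 → 1
Total steps = 26

26 steps


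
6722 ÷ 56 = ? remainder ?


6722 = 56 * 120 + 2
Check: 6720 + 2 = 6722

q = 120, r = 2


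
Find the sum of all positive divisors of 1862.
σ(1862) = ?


Divisors of 1862: 1, 2, 7, 14, 19, 38, 49, 98, 133, 266, 931, 1862
Sum = 1 + 2 + 7 + 14 + 19 + 38 + 49 + 98 + 133 + 266 + 931 + 1862 = 3420

σ(1862) = 3420


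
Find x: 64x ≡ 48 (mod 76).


GCD(64, 76) = 4 divides 48
Divide: 16x ≡ 12 (mod 19)
x ≡ 15 (mod 19)


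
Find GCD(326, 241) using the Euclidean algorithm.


326 = 1 * 241 + 85
241 = 2 * 85 + 71
85 = 1 * 71 + 14
71 = 5 * 14 + 1
14 = 14 * 1 + 0
GCD = 1


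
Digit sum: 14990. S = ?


1 + 4 + 9 + 9 + 0 = 23


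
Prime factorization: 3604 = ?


3604 / 2 = 1802
1802 / 2 = 901
901 / 17 = 53
53 / 53 = 1
3604 = 2^2 × 17 × 53


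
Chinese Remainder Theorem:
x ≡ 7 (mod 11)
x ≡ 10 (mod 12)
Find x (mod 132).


M = 11*12 = 132
M1 = M/11 = 12, M2 = M/12 = 11
M1^(-1) mod 11 = 1, M2^(-1) mod 12 = 11
x = 7*12*1 + 10*11*11 = 1294
1294 mod 132 = 106
Check: 106 mod 11 = 7 ✓, 106 mod 12 = 10 ✓

x ≡ 106 (mod 132)


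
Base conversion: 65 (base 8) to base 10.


65 (base 8) = 53 (decimal)
53 (decimal) = 53 (base 10)


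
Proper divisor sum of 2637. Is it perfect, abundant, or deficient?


Proper divisors: 1, 3, 9, 293, 879
Sum = 1 + 3 + 9 + 293 + 879 = 1185
1185 < 2637 → deficient

s(2637) = 1185 (deficient)


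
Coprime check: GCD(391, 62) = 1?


Euclidean algorithm:
391 = 6 * 62 + 19
62 = 3 * 19 + 5
19 = 3 * 5 + 4
5 = 1 * 4 + 1
4 = 4 * 1 + 0
GCD(391, 62) = 1

Yes, coprime (GCD = 1)


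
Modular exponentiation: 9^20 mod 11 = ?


9^1 mod 11 = 9
9^2 mod 11 = 4
9^3 mod 11 = 3
9^4 mod 11 = 5
9^5 mod 11 = 1
9^6 mod 11 = 9
9^7 mod 11 = 4
9^8 mod 11 = 3
9^9 mod 11 = 5
9^10 mod 11 = 1
9^11 mod 11 = 9
9^12 mod 11 = 4
9^13 mod 11 = 3
9^14 mod 11 = 5
9^15 mod 11 = 1
9^16 mod 11 = 9
9^17 mod 11 = 4
9^18 mod 11 = 3
9^19 mod 11 = 5
9^20 mod 11 = 1


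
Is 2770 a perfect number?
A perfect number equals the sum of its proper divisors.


Proper divisors of 2770: 1, 2, 5, 10, 277, 554, 1385
Sum = 1 + 2 + 5 + 10 + 277 + 554 + 1385 = 2234

No, 2770 is not perfect (2234 ≠ 2770)


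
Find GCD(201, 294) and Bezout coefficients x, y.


Tabular extended Euclidean (each row: r = 201*s + 294*t):
r=201, s=1, t=0
r=294, s=0, t=1
q=0: r=201, s=1, t=0   [201*(1) + 294*(0) = 201]
q=1: r=93, s=-1, t=1   [201*(-1) + 294*(1) = 93]
q=2: r=15, s=3, t=-2   [201*(3) + 294*(-2) = 15]
q=6: r=3, s=-19, t=13   [201*(-19) + 294*(13) = 3]
q=5: r=0, s=98, t=-67   [201*(98) + 294*(-67) = 0]
GCD = 3; from the row with r=3: x=-19, y=13
Check: 201*(-19) + 294*(13) = -3819 + 3822 = 3

GCD = 3, x = -19, y = 13


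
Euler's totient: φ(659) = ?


659 = 659
Prime factors: 659
φ(659) = 659 × (1-1/659)
= 659 × 658/659 = 658

φ(659) = 658


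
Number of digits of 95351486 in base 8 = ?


95351486 in base 8 = 553571276
Number of digits = 9

9 digits (base 8)


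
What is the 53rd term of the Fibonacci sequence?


Sequence: 1, 1, 2, 3, 5, 8, 13, 21, 34, 55, 89, 144, 233, 377, 610, 987, 1597, 2584, 4181, 6765, 10946, 17711, 28657, 46368, 75025, 121393, 196418, 317811, 514229, 832040, 1346269, 2178309, 3524578, 5702887, 9227465, 14930352, 24157817, 39088169, 63245986, 102334155, 165580141, 267914296, 433494437, 701408733, 1134903170, 1836311903, 2971215073, 4807526976, 7778742049, 12586269025, 20365011074, 32951280099, 53316291173
F(53) = 53316291173


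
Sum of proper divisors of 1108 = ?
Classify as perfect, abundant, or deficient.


Proper divisors: 1, 2, 4, 277, 554
Sum = 1 + 2 + 4 + 277 + 554 = 838
838 < 1108 → deficient

s(1108) = 838 (deficient)


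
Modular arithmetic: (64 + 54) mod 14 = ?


64 + 54 = 118
118 mod 14 = 6


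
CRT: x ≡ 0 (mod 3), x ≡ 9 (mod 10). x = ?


M = 3*10 = 30
M1 = M/3 = 10, M2 = M/10 = 3
M1^(-1) mod 3 = 1, M2^(-1) mod 10 = 7
x = 0*10*1 + 9*3*7 = 189
189 mod 30 = 9
Check: 9 mod 3 = 0 ✓, 9 mod 10 = 9 ✓

x ≡ 9 (mod 30)


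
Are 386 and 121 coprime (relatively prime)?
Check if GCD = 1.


Euclidean algorithm:
386 = 3 * 121 + 23
121 = 5 * 23 + 6
23 = 3 * 6 + 5
6 = 1 * 5 + 1
5 = 5 * 1 + 0
GCD(386, 121) = 1

Yes, coprime (GCD = 1)


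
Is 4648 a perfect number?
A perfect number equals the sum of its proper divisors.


Proper divisors of 4648: 1, 2, 4, 7, 8, 14, 28, 56, 83, 166, 332, 581, 664, 1162, 2324
Sum = 1 + 2 + 4 + 7 + 8 + 14 + 28 + 56 + 83 + 166 + 332 + 581 + 664 + 1162 + 2324 = 5432

No, 4648 is not perfect (5432 ≠ 4648)


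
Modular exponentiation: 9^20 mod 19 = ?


9^1 mod 19 = 9
9^2 mod 19 = 5
9^3 mod 19 = 7
9^4 mod 19 = 6
9^5 mod 19 = 16
9^6 mod 19 = 11
9^7 mod 19 = 4
9^8 mod 19 = 17
9^9 mod 19 = 1
9^10 mod 19 = 9
9^11 mod 19 = 5
9^12 mod 19 = 7
9^13 mod 19 = 6
9^14 mod 19 = 16
9^15 mod 19 = 11
9^16 mod 19 = 4
9^17 mod 19 = 17
9^18 mod 19 = 1
9^19 mod 19 = 9
9^20 mod 19 = 5


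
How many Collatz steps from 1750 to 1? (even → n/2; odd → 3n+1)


1750 → 875 → 2626 → 1313 → 3940 → 1970 → 985 → 2956 → 1478 → 739 → 2218 → 1109 → 3328 → 1664 → 832 → 416 → 208 → 104 → 52 → 26 → 13 → 40 → 20 → 10 → 5 → 16 → 8 → 4 → 2 → 1
Total steps = 29

29 steps


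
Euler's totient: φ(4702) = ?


4702 = 2 × 2351
Prime factors: 2, 2351
φ(4702) = 4702 × (1-1/2) × (1-1/2351)
= 4702 × 1/2 × 2350/2351 = 2350

φ(4702) = 2350


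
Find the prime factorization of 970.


970 / 2 = 485
485 / 5 = 97
97 / 97 = 1
970 = 2 × 5 × 97


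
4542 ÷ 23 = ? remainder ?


4542 = 23 * 197 + 11
Check: 4531 + 11 = 4542

q = 197, r = 11


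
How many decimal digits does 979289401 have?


979289401 has 9 digits in base 10
floor(log10(979289401)) + 1 = floor(8.9909) + 1 = 9

9 digits (base 10)


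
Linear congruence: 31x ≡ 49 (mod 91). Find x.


GCD(31, 91) = 1, unique solution
a^(-1) mod 91 = 47
x = 47 * 49 mod 91 = 28

x ≡ 28 (mod 91)


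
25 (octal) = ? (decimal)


25 (base 8) = 21 (decimal)
21 (decimal) = 21 (base 10)


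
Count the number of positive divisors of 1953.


1953 = 3^2 × 7^1 × 31^1
d(1953) = (2+1) × (1+1) × (1+1) = 12

12 divisors


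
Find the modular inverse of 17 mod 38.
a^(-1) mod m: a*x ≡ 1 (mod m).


Use the extended Euclidean algorithm on (38, 17); each row r = 38*s + 17*t:
r=38, s=1, t=0
r=17, s=0, t=1
q=2: r=4, s=1, t=-2   [38*(1) + 17*(-2) = 4]
q=4: r=1, s=-4, t=9   [38*(-4) + 17*(9) = 1]
q=4: r=0, s=17, t=-38   [38*(17) + 17*(-38) = 0]
GCD = 1 with t = 9, so 17*(9) ≡ 1 (mod 38)
Inverse = 9 mod 38 = 9
Check: 17 * 9 = 153 ≡ 1 (mod 38)

17^(-1) ≡ 9 (mod 38)


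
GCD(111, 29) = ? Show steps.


111 = 3 * 29 + 24
29 = 1 * 24 + 5
24 = 4 * 5 + 4
5 = 1 * 4 + 1
4 = 4 * 1 + 0
GCD = 1


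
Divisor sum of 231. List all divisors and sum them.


Divisors of 231: 1, 3, 7, 11, 21, 33, 77, 231
Sum = 1 + 3 + 7 + 11 + 21 + 33 + 77 + 231 = 384

σ(231) = 384


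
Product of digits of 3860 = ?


3 × 8 × 6 × 0 = 0


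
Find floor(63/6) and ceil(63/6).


63/6 = 10.5000
floor = 10
ceil = 11

floor = 10, ceil = 11


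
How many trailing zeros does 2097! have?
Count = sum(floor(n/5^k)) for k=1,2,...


floor(2097/5) = 419
floor(2097/25) = 83
floor(2097/125) = 16
floor(2097/625) = 3
Total = 521

521 trailing zeros


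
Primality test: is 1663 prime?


Check divisors up to sqrt(1663) = 40.7799
No divisors found.
1663 is prime.

Yes, 1663 is prime


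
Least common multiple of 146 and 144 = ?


GCD(146, 144) = 2
LCM = 146*144/2 = 21024/2 = 10512

LCM = 10512


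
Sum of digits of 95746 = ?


9 + 5 + 7 + 4 + 6 = 31


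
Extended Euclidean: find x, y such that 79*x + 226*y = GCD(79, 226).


Tabular extended Euclidean (each row: r = 79*s + 226*t):
r=79, s=1, t=0
r=226, s=0, t=1
q=0: r=79, s=1, t=0   [79*(1) + 226*(0) = 79]
q=2: r=68, s=-2, t=1   [79*(-2) + 226*(1) = 68]
q=1: r=11, s=3, t=-1   [79*(3) + 226*(-1) = 11]
q=6: r=2, s=-20, t=7   [79*(-20) + 226*(7) = 2]
q=5: r=1, s=103, t=-36   [79*(103) + 226*(-36) = 1]
q=2: r=0, s=-226, t=79   [79*(-226) + 226*(79) = 0]
GCD = 1; from the row with r=1: x=103, y=-36
Check: 79*(103) + 226*(-36) = 8137 - 8136 = 1

GCD = 1, x = 103, y = -36


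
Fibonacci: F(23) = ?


Sequence: 1, 1, 2, 3, 5, 8, 13, 21, 34, 55, 89, 144, 233, 377, 610, 987, 1597, 2584, 4181, 6765, 10946, 17711, 28657
F(23) = 28657


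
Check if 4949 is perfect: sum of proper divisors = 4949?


Proper divisors of 4949: 1, 7, 49, 101, 707
Sum = 1 + 7 + 49 + 101 + 707 = 865

No, 4949 is not perfect (865 ≠ 4949)


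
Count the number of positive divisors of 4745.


4745 = 5^1 × 13^1 × 73^1
d(4745) = (1+1) × (1+1) × (1+1) = 8

8 divisors


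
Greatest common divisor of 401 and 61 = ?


401 = 6 * 61 + 35
61 = 1 * 35 + 26
35 = 1 * 26 + 9
26 = 2 * 9 + 8
9 = 1 * 8 + 1
8 = 8 * 1 + 0
GCD = 1


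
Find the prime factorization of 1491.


1491 / 3 = 497
497 / 7 = 71
71 / 71 = 1
1491 = 3 × 7 × 71


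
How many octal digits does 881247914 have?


881247914 in base 8 = 6441543252
Number of digits = 10

10 digits (base 8)


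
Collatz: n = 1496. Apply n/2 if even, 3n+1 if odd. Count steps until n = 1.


1496 → 748 → 374 → 187 → 562 → 281 → 844 → 422 → 211 → 634 → 317 → 952 → 476 → 238 → 119 → 358 → 179 → 538 → 269 → 808 → 404 → 202 → 101 → 304 → 152 → 76 → 38 → 19 → 58 → 29 → 88 → 44 → 22 → 11 → 34 → 17 → 52 → 26 → 13 → 40 → 20 → 10 → 5 → 16 → 8 → 4 → 2 → 1
Total steps = 47

47 steps


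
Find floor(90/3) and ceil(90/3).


90/3 = 30.0000
floor = 30
ceil = 30

floor = 30, ceil = 30


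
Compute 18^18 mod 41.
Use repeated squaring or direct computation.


18^1 mod 41 = 18
18^2 mod 41 = 37
18^3 mod 41 = 10
18^4 mod 41 = 16
18^5 mod 41 = 1
18^6 mod 41 = 18
18^7 mod 41 = 37
18^8 mod 41 = 10
18^9 mod 41 = 16
18^10 mod 41 = 1
18^11 mod 41 = 18
18^12 mod 41 = 37
18^13 mod 41 = 10
18^14 mod 41 = 16
18^15 mod 41 = 1
18^16 mod 41 = 18
18^17 mod 41 = 37
18^18 mod 41 = 10


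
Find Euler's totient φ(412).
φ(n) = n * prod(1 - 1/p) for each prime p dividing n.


412 = 2^2 × 103
Prime factors: 2, 103
φ(412) = 412 × (1-1/2) × (1-1/103)
= 412 × 1/2 × 102/103 = 204

φ(412) = 204


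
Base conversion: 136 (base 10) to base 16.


136 (base 10) = 136 (decimal)
136 (decimal) = 88 (base 16)


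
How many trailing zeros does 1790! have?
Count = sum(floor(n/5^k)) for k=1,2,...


floor(1790/5) = 358
floor(1790/25) = 71
floor(1790/125) = 14
floor(1790/625) = 2
Total = 445

445 trailing zeros


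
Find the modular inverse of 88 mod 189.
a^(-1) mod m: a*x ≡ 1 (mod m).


Use the extended Euclidean algorithm on (189, 88); each row r = 189*s + 88*t:
r=189, s=1, t=0
r=88, s=0, t=1
q=2: r=13, s=1, t=-2   [189*(1) + 88*(-2) = 13]
q=6: r=10, s=-6, t=13   [189*(-6) + 88*(13) = 10]
q=1: r=3, s=7, t=-15   [189*(7) + 88*(-15) = 3]
q=3: r=1, s=-27, t=58   [189*(-27) + 88*(58) = 1]
q=3: r=0, s=88, t=-189   [189*(88) + 88*(-189) = 0]
GCD = 1 with t = 58, so 88*(58) ≡ 1 (mod 189)
Inverse = 58 mod 189 = 58
Check: 88 * 58 = 5104 ≡ 1 (mod 189)

88^(-1) ≡ 58 (mod 189)


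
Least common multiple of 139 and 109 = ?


GCD(139, 109) = 1
LCM = 139*109/1 = 15151/1 = 15151

LCM = 15151


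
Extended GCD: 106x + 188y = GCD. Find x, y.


Tabular extended Euclidean (each row: r = 106*s + 188*t):
r=106, s=1, t=0
r=188, s=0, t=1
q=0: r=106, s=1, t=0   [106*(1) + 188*(0) = 106]
q=1: r=82, s=-1, t=1   [106*(-1) + 188*(1) = 82]
q=1: r=24, s=2, t=-1   [106*(2) + 188*(-1) = 24]
q=3: r=10, s=-7, t=4   [106*(-7) + 188*(4) = 10]
q=2: r=4, s=16, t=-9   [106*(16) + 188*(-9) = 4]
q=2: r=2, s=-39, t=22   [106*(-39) + 188*(22) = 2]
q=2: r=0, s=94, t=-53   [106*(94) + 188*(-53) = 0]
GCD = 2; from the row with r=2: x=-39, y=22
Check: 106*(-39) + 188*(22) = -4134 + 4136 = 2

GCD = 2, x = -39, y = 22


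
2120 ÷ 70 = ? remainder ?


2120 = 70 * 30 + 20
Check: 2100 + 20 = 2120

q = 30, r = 20


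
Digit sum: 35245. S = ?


3 + 5 + 2 + 4 + 5 = 19


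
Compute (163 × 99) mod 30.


163 × 99 = 16137
16137 mod 30 = 27


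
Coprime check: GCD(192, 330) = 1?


Euclidean algorithm:
330 = 1 * 192 + 138
192 = 1 * 138 + 54
138 = 2 * 54 + 30
54 = 1 * 30 + 24
30 = 1 * 24 + 6
24 = 4 * 6 + 0
GCD(192, 330) = 6

No, not coprime (GCD = 6)


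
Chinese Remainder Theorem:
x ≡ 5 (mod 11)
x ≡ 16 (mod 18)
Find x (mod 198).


M = 11*18 = 198
M1 = M/11 = 18, M2 = M/18 = 11
M1^(-1) mod 11 = 8, M2^(-1) mod 18 = 5
x = 5*18*8 + 16*11*5 = 1600
1600 mod 198 = 16
Check: 16 mod 11 = 5 ✓, 16 mod 18 = 16 ✓

x ≡ 16 (mod 198)


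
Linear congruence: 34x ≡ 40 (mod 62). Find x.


GCD(34, 62) = 2 divides 40
Divide: 17x ≡ 20 (mod 31)
x ≡ 3 (mod 31)


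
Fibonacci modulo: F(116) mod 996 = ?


F(k) mod 996 for k=1..116:
1, 1, 2, 3, 5, 8, 13, 21, 34, 55, 89, 144, 233, 377, 610, 987, 601, 592, 197, 789, 986, 779, 769, 552, 325, 877, 206, 87, 293, 380, 673, 57, 730, 787, 521, 312, 833, 149, 982, 135, 121, 256, 377, 633, 14, 647, 661, 312, 973, 289, 266, 555, 821, 380, 205, 585, 790, 379, 173, 552, 725, 281, 10, 291, 301, 592, 893, 489, 386, 875, 265, 144, 409, 553, 962, 519, 485, 8, 493, 501, 994, 499, 497, 0, 497, 497, 994, 495, 493, 988, 485, 477, 962, 443, 409, 852, 265, 121, 386, 507, 893, 404, 301, 705, 10, 715, 725, 444, 173, 617, 790, 411, 205, 616, 821, 441
F(116) mod 996 = 441


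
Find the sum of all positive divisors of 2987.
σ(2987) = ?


Divisors of 2987: 1, 29, 103, 2987
Sum = 1 + 29 + 103 + 2987 = 3120

σ(2987) = 3120


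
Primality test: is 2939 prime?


Check divisors up to sqrt(2939) = 54.2125
No divisors found.
2939 is prime.

Yes, 2939 is prime


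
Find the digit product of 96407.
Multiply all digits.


9 × 6 × 4 × 0 × 7 = 0


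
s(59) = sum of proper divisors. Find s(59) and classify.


Proper divisors: 1
Sum = 1 = 1
1 < 59 → deficient

s(59) = 1 (deficient)


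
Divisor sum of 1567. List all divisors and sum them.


Divisors of 1567: 1, 1567
Sum = 1 + 1567 = 1568

σ(1567) = 1568


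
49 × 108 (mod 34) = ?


49 × 108 = 5292
5292 mod 34 = 22


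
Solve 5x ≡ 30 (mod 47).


GCD(5, 47) = 1, unique solution
a^(-1) mod 47 = 19
x = 19 * 30 mod 47 = 6

x ≡ 6 (mod 47)


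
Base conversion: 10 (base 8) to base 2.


10 (base 8) = 8 (decimal)
8 (decimal) = 1000 (base 2)


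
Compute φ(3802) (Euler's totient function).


3802 = 2 × 1901
Prime factors: 2, 1901
φ(3802) = 3802 × (1-1/2) × (1-1/1901)
= 3802 × 1/2 × 1900/1901 = 1900

φ(3802) = 1900


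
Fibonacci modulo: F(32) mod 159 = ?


F(k) mod 159 for k=1..32:
1, 1, 2, 3, 5, 8, 13, 21, 34, 55, 89, 144, 74, 59, 133, 33, 7, 40, 47, 87, 134, 62, 37, 99, 136, 76, 53, 129, 23, 152, 16, 9
F(32) mod 159 = 9


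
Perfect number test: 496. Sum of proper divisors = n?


Proper divisors of 496: 1, 2, 4, 8, 16, 31, 62, 124, 248
Sum = 1 + 2 + 4 + 8 + 16 + 31 + 62 + 124 + 248 = 496

Yes, 496 is perfect (496 = 496)


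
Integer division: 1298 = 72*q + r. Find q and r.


1298 = 72 * 18 + 2
Check: 1296 + 2 = 1298

q = 18, r = 2


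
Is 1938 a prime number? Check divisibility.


1938 / 2 = 969 (exact division)
1938 is NOT prime.

No, 1938 is not prime


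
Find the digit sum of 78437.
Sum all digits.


7 + 8 + 4 + 3 + 7 = 29


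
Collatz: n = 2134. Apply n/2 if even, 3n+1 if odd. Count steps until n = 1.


2134 → 1067 → 3202 → 1601 → 4804 → 2402 → 1201 → 3604 → 1802 → 901 → 2704 → 1352 → 676 → 338 → 169 → 508 → 254 → 127 → 382 → 191 → 574 → 287 → 862 → 431 → 1294 → 647 → 1942 → 971 → 2914 → 1457 → 4372 → 2186 → 1093 → 3280 → 1640 → 820 → 410 → 205 → 616 → 308 → 154 → 77 → 232 → 116 → 58 → 29 → 88 → 44 → 22 → 11 → 34 → 17 → 52 → 26 → 13 → 40 → 20 → 10 → 5 → 16 → 8 → 4 → 2 → 1
Total steps = 63

63 steps


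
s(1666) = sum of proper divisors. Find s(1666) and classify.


Proper divisors: 1, 2, 7, 14, 17, 34, 49, 98, 119, 238, 833
Sum = 1 + 2 + 7 + 14 + 17 + 34 + 49 + 98 + 119 + 238 + 833 = 1412
1412 < 1666 → deficient

s(1666) = 1412 (deficient)


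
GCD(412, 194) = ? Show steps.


412 = 2 * 194 + 24
194 = 8 * 24 + 2
24 = 12 * 2 + 0
GCD = 2


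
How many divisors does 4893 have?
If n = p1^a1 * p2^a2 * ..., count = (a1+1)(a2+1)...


4893 = 3^1 × 7^1 × 233^1
d(4893) = (1+1) × (1+1) × (1+1) = 8

8 divisors


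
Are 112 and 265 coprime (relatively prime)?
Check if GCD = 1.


Euclidean algorithm:
265 = 2 * 112 + 41
112 = 2 * 41 + 30
41 = 1 * 30 + 11
30 = 2 * 11 + 8
11 = 1 * 8 + 3
8 = 2 * 3 + 2
3 = 1 * 2 + 1
2 = 2 * 1 + 0
GCD(112, 265) = 1

Yes, coprime (GCD = 1)


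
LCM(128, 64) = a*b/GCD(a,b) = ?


GCD(128, 64) = 64
LCM = 128*64/64 = 8192/64 = 128

LCM = 128


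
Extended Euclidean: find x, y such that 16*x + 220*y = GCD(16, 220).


Tabular extended Euclidean (each row: r = 16*s + 220*t):
r=16, s=1, t=0
r=220, s=0, t=1
q=0: r=16, s=1, t=0   [16*(1) + 220*(0) = 16]
q=13: r=12, s=-13, t=1   [16*(-13) + 220*(1) = 12]
q=1: r=4, s=14, t=-1   [16*(14) + 220*(-1) = 4]
q=3: r=0, s=-55, t=4   [16*(-55) + 220*(4) = 0]
GCD = 4; from the row with r=4: x=14, y=-1
Check: 16*(14) + 220*(-1) = 224 - 220 = 4

GCD = 4, x = 14, y = -1


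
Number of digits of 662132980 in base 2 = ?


662132980 in base 2 = 100111011101110101100011110100
Number of digits = 30

30 digits (base 2)


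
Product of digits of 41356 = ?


4 × 1 × 3 × 5 × 6 = 360


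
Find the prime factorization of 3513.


3513 / 3 = 1171
1171 / 1171 = 1
3513 = 3 × 1171


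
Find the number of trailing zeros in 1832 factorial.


floor(1832/5) = 366
floor(1832/25) = 73
floor(1832/125) = 14
floor(1832/625) = 2
Total = 455

455 trailing zeros


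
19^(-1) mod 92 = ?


Use the extended Euclidean algorithm on (92, 19); each row r = 92*s + 19*t:
r=92, s=1, t=0
r=19, s=0, t=1
q=4: r=16, s=1, t=-4   [92*(1) + 19*(-4) = 16]
q=1: r=3, s=-1, t=5   [92*(-1) + 19*(5) = 3]
q=5: r=1, s=6, t=-29   [92*(6) + 19*(-29) = 1]
q=3: r=0, s=-19, t=92   [92*(-19) + 19*(92) = 0]
GCD = 1 with t = -29, so 19*(-29) ≡ 1 (mod 92)
Inverse = -29 mod 92 = 63
Check: 19 * 63 = 1197 ≡ 1 (mod 92)

19^(-1) ≡ 63 (mod 92)


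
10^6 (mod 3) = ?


10^1 mod 3 = 1
10^2 mod 3 = 1
10^3 mod 3 = 1
10^4 mod 3 = 1
10^5 mod 3 = 1
10^6 mod 3 = 1


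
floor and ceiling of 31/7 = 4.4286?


31/7 = 4.4286
floor = 4
ceil = 5

floor = 4, ceil = 5


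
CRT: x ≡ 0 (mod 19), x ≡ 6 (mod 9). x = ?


M = 19*9 = 171
M1 = M/19 = 9, M2 = M/9 = 19
M1^(-1) mod 19 = 17, M2^(-1) mod 9 = 1
x = 0*9*17 + 6*19*1 = 114
114 mod 171 = 114
Check: 114 mod 19 = 0 ✓, 114 mod 9 = 6 ✓

x ≡ 114 (mod 171)


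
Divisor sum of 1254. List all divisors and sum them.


Divisors of 1254: 1, 2, 3, 6, 11, 19, 22, 33, 38, 57, 66, 114, 209, 418, 627, 1254
Sum = 1 + 2 + 3 + 6 + 11 + 19 + 22 + 33 + 38 + 57 + 66 + 114 + 209 + 418 + 627 + 1254 = 2880

σ(1254) = 2880


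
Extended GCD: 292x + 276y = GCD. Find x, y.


Tabular extended Euclidean (each row: r = 292*s + 276*t):
r=292, s=1, t=0
r=276, s=0, t=1
q=1: r=16, s=1, t=-1   [292*(1) + 276*(-1) = 16]
q=17: r=4, s=-17, t=18   [292*(-17) + 276*(18) = 4]
q=4: r=0, s=69, t=-73   [292*(69) + 276*(-73) = 0]
GCD = 4; from the row with r=4: x=-17, y=18
Check: 292*(-17) + 276*(18) = -4964 + 4968 = 4

GCD = 4, x = -17, y = 18


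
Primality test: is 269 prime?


Check divisors up to sqrt(269) = 16.4012
No divisors found.
269 is prime.

Yes, 269 is prime


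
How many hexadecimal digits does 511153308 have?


511153308 in base 16 = 1E77949C
Number of digits = 8

8 digits (base 16)


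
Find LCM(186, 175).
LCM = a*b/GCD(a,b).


GCD(186, 175) = 1
LCM = 186*175/1 = 32550/1 = 32550

LCM = 32550


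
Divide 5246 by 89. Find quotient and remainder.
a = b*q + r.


5246 = 89 * 58 + 84
Check: 5162 + 84 = 5246

q = 58, r = 84


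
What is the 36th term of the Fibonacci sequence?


Sequence: 1, 1, 2, 3, 5, 8, 13, 21, 34, 55, 89, 144, 233, 377, 610, 987, 1597, 2584, 4181, 6765, 10946, 17711, 28657, 46368, 75025, 121393, 196418, 317811, 514229, 832040, 1346269, 2178309, 3524578, 5702887, 9227465, 14930352
F(36) = 14930352


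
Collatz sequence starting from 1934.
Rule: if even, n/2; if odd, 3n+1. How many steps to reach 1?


1934 → 967 → 2902 → 1451 → 4354 → 2177 → 6532 → 3266 → 1633 → 4900 → 2450 → 1225 → 3676 → 1838 → 919 → 2758 → 1379 → 4138 → 2069 → 6208 → 3104 → 1552 → 776 → 388 → 194 → 97 → 292 → 146 → 73 → 220 → 110 → 55 → 166 → 83 → 250 → 125 → 376 → 188 → 94 → 47 → 142 → 71 → 214 → 107 → 322 → 161 → 484 → 242 → 121 → 364 → 182 → 91 → 274 → 137 → 412 → 206 → 103 → 310 → 155 → 466 → 233 → 700 → 350 → 175 → 526 → 263 → 790 → 395 → 1186 → 593 → 1780 → 890 → 445 → 1336 → 668 → 334 → 167 → 502 → 251 → 754 → 377 → 1132 → 566 → 283 → 850 → 425 → 1276 → 638 → 319 → 958 → 479 → 1438 → 719 → 2158 → 1079 → 3238 → 1619 → 4858 → 2429 → 7288 → 3644 → 1822 → 911 → 2734 → 1367 → 4102 → 2051 → 6154 → 3077 → 9232 → 4616 → 2308 → 1154 → 577 → 1732 → 866 → 433 → 1300 → 650 → 325 → 976 → 488 → 244 → 122 → 61 → 184 → 92 → 46 → 23 → 70 → 35 → 106 → 53 → 160 → 80 → 40 → 20 → 10 → 5 → 16 → 8 → 4 → 2 → 1
Total steps = 143

143 steps


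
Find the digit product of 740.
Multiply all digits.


7 × 4 × 0 = 0


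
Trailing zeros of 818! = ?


floor(818/5) = 163
floor(818/25) = 32
floor(818/125) = 6
floor(818/625) = 1
Total = 202

202 trailing zeros


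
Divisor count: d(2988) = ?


2988 = 2^2 × 3^2 × 83^1
d(2988) = (2+1) × (2+1) × (1+1) = 18

18 divisors


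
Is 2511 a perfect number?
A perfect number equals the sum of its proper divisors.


Proper divisors of 2511: 1, 3, 9, 27, 31, 81, 93, 279, 837
Sum = 1 + 3 + 9 + 27 + 31 + 81 + 93 + 279 + 837 = 1361

No, 2511 is not perfect (1361 ≠ 2511)


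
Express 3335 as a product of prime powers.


3335 / 5 = 667
667 / 23 = 29
29 / 29 = 1
3335 = 5 × 23 × 29


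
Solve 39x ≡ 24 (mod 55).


GCD(39, 55) = 1, unique solution
a^(-1) mod 55 = 24
x = 24 * 24 mod 55 = 26

x ≡ 26 (mod 55)


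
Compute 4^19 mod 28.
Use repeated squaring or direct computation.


4^1 mod 28 = 4
4^2 mod 28 = 16
4^3 mod 28 = 8
4^4 mod 28 = 4
4^5 mod 28 = 16
4^6 mod 28 = 8
4^7 mod 28 = 4
4^8 mod 28 = 16
4^9 mod 28 = 8
4^10 mod 28 = 4
4^11 mod 28 = 16
4^12 mod 28 = 8
4^13 mod 28 = 4
4^14 mod 28 = 16
4^15 mod 28 = 8
4^16 mod 28 = 4
4^17 mod 28 = 16
4^18 mod 28 = 8
4^19 mod 28 = 4


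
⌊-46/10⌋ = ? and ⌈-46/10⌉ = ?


-46/10 = -4.6000
floor = -5
ceil = -4

floor = -5, ceil = -4


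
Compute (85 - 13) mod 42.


85 - 13 = 72
72 mod 42 = 30


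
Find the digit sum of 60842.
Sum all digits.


6 + 0 + 8 + 4 + 2 = 20


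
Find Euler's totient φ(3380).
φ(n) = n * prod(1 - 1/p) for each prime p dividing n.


3380 = 2^2 × 5 × 13^2
Prime factors: 2, 5, 13
φ(3380) = 3380 × (1-1/2) × (1-1/5) × (1-1/13)
= 3380 × 1/2 × 4/5 × 12/13 = 1248

φ(3380) = 1248


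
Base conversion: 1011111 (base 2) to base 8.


1011111 (base 2) = 95 (decimal)
95 (decimal) = 137 (base 8)


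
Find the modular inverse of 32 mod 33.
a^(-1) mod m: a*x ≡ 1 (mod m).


Use the extended Euclidean algorithm on (33, 32); each row r = 33*s + 32*t:
r=33, s=1, t=0
r=32, s=0, t=1
q=1: r=1, s=1, t=-1   [33*(1) + 32*(-1) = 1]
q=32: r=0, s=-32, t=33   [33*(-32) + 32*(33) = 0]
GCD = 1 with t = -1, so 32*(-1) ≡ 1 (mod 33)
Inverse = -1 mod 33 = 32
Check: 32 * 32 = 1024 ≡ 1 (mod 33)

32^(-1) ≡ 32 (mod 33)


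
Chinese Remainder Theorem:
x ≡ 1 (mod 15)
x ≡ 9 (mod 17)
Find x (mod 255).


M = 15*17 = 255
M1 = M/15 = 17, M2 = M/17 = 15
M1^(-1) mod 15 = 8, M2^(-1) mod 17 = 8
x = 1*17*8 + 9*15*8 = 1216
1216 mod 255 = 196
Check: 196 mod 15 = 1 ✓, 196 mod 17 = 9 ✓

x ≡ 196 (mod 255)


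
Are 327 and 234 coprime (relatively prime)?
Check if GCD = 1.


Euclidean algorithm:
327 = 1 * 234 + 93
234 = 2 * 93 + 48
93 = 1 * 48 + 45
48 = 1 * 45 + 3
45 = 15 * 3 + 0
GCD(327, 234) = 3

No, not coprime (GCD = 3)


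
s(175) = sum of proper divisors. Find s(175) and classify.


Proper divisors: 1, 5, 7, 25, 35
Sum = 1 + 5 + 7 + 25 + 35 = 73
73 < 175 → deficient

s(175) = 73 (deficient)


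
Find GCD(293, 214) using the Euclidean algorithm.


293 = 1 * 214 + 79
214 = 2 * 79 + 56
79 = 1 * 56 + 23
56 = 2 * 23 + 10
23 = 2 * 10 + 3
10 = 3 * 3 + 1
3 = 3 * 1 + 0
GCD = 1


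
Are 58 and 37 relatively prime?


Euclidean algorithm:
58 = 1 * 37 + 21
37 = 1 * 21 + 16
21 = 1 * 16 + 5
16 = 3 * 5 + 1
5 = 5 * 1 + 0
GCD(58, 37) = 1

Yes, coprime (GCD = 1)


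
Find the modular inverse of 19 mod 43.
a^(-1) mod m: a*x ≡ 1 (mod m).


Use the extended Euclidean algorithm on (43, 19); each row r = 43*s + 19*t:
r=43, s=1, t=0
r=19, s=0, t=1
q=2: r=5, s=1, t=-2   [43*(1) + 19*(-2) = 5]
q=3: r=4, s=-3, t=7   [43*(-3) + 19*(7) = 4]
q=1: r=1, s=4, t=-9   [43*(4) + 19*(-9) = 1]
q=4: r=0, s=-19, t=43   [43*(-19) + 19*(43) = 0]
GCD = 1 with t = -9, so 19*(-9) ≡ 1 (mod 43)
Inverse = -9 mod 43 = 34
Check: 19 * 34 = 646 ≡ 1 (mod 43)

19^(-1) ≡ 34 (mod 43)


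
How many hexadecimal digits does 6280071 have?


6280071 in base 16 = 5FD387
Number of digits = 6

6 digits (base 16)


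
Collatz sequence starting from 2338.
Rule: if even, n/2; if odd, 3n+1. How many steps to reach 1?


2338 → 1169 → 3508 → 1754 → 877 → 2632 → 1316 → 658 → 329 → 988 → 494 → 247 → 742 → 371 → 1114 → 557 → 1672 → 836 → 418 → 209 → 628 → 314 → 157 → 472 → 236 → 118 → 59 → 178 → 89 → 268 → 134 → 67 → 202 → 101 → 304 → 152 → 76 → 38 → 19 → 58 → 29 → 88 → 44 → 22 → 11 → 34 → 17 → 52 → 26 → 13 → 40 → 20 → 10 → 5 → 16 → 8 → 4 → 2 → 1
Total steps = 58

58 steps


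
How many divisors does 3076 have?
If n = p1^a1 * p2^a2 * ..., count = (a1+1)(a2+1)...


3076 = 2^2 × 769^1
d(3076) = (2+1) × (1+1) = 6

6 divisors


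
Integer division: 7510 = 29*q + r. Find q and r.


7510 = 29 * 258 + 28
Check: 7482 + 28 = 7510

q = 258, r = 28


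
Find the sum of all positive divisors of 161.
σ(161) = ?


Divisors of 161: 1, 7, 23, 161
Sum = 1 + 7 + 23 + 161 = 192

σ(161) = 192


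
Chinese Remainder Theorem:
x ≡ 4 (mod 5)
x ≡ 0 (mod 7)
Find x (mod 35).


M = 5*7 = 35
M1 = M/5 = 7, M2 = M/7 = 5
M1^(-1) mod 5 = 3, M2^(-1) mod 7 = 3
x = 4*7*3 + 0*5*3 = 84
84 mod 35 = 14
Check: 14 mod 5 = 4 ✓, 14 mod 7 = 0 ✓

x ≡ 14 (mod 35)


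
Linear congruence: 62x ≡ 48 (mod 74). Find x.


GCD(62, 74) = 2 divides 48
Divide: 31x ≡ 24 (mod 37)
x ≡ 33 (mod 37)


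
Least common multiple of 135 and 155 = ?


GCD(135, 155) = 5
LCM = 135*155/5 = 20925/5 = 4185

LCM = 4185


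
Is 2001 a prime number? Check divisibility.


2001 / 3 = 667 (exact division)
2001 is NOT prime.

No, 2001 is not prime


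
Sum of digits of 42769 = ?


4 + 2 + 7 + 6 + 9 = 28


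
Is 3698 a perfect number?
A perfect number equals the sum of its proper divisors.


Proper divisors of 3698: 1, 2, 43, 86, 1849
Sum = 1 + 2 + 43 + 86 + 1849 = 1981

No, 3698 is not perfect (1981 ≠ 3698)


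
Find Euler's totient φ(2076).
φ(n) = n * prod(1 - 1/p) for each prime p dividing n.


2076 = 2^2 × 3 × 173
Prime factors: 2, 3, 173
φ(2076) = 2076 × (1-1/2) × (1-1/3) × (1-1/173)
= 2076 × 1/2 × 2/3 × 172/173 = 688

φ(2076) = 688


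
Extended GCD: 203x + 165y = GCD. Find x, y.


Tabular extended Euclidean (each row: r = 203*s + 165*t):
r=203, s=1, t=0
r=165, s=0, t=1
q=1: r=38, s=1, t=-1   [203*(1) + 165*(-1) = 38]
q=4: r=13, s=-4, t=5   [203*(-4) + 165*(5) = 13]
q=2: r=12, s=9, t=-11   [203*(9) + 165*(-11) = 12]
q=1: r=1, s=-13, t=16   [203*(-13) + 165*(16) = 1]
q=12: r=0, s=165, t=-203   [203*(165) + 165*(-203) = 0]
GCD = 1; from the row with r=1: x=-13, y=16
Check: 203*(-13) + 165*(16) = -2639 + 2640 = 1

GCD = 1, x = -13, y = 16


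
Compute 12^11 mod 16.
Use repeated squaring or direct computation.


12^1 mod 16 = 12
12^2 mod 16 = 0
12^3 mod 16 = 0
12^4 mod 16 = 0
12^5 mod 16 = 0
12^6 mod 16 = 0
12^7 mod 16 = 0
12^8 mod 16 = 0
12^9 mod 16 = 0
12^10 mod 16 = 0
12^11 mod 16 = 0


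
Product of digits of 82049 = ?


8 × 2 × 0 × 4 × 9 = 0


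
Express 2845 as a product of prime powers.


2845 / 5 = 569
569 / 569 = 1
2845 = 5 × 569


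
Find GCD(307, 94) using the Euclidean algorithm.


307 = 3 * 94 + 25
94 = 3 * 25 + 19
25 = 1 * 19 + 6
19 = 3 * 6 + 1
6 = 6 * 1 + 0
GCD = 1


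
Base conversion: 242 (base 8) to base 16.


242 (base 8) = 162 (decimal)
162 (decimal) = A2 (base 16)


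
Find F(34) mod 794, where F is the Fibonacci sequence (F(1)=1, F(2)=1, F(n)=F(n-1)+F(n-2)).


F(k) mod 794 for k=1..34:
1, 1, 2, 3, 5, 8, 13, 21, 34, 55, 89, 144, 233, 377, 610, 193, 9, 202, 211, 413, 624, 243, 73, 316, 389, 705, 300, 211, 511, 722, 439, 367, 12, 379
F(34) mod 794 = 379


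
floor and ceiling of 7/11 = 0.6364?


7/11 = 0.6364
floor = 0
ceil = 1

floor = 0, ceil = 1


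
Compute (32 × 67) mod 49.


32 × 67 = 2144
2144 mod 49 = 37


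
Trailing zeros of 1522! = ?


floor(1522/5) = 304
floor(1522/25) = 60
floor(1522/125) = 12
floor(1522/625) = 2
Total = 378

378 trailing zeros


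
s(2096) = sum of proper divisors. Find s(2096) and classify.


Proper divisors: 1, 2, 4, 8, 16, 131, 262, 524, 1048
Sum = 1 + 2 + 4 + 8 + 16 + 131 + 262 + 524 + 1048 = 1996
1996 < 2096 → deficient

s(2096) = 1996 (deficient)


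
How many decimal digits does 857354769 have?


857354769 has 9 digits in base 10
floor(log10(857354769)) + 1 = floor(8.9332) + 1 = 9

9 digits (base 10)


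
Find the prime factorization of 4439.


4439 / 23 = 193
193 / 193 = 1
4439 = 23 × 193


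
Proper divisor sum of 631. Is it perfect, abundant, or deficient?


Proper divisors: 1
Sum = 1 = 1
1 < 631 → deficient

s(631) = 1 (deficient)


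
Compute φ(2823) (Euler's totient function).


2823 = 3 × 941
Prime factors: 3, 941
φ(2823) = 2823 × (1-1/3) × (1-1/941)
= 2823 × 2/3 × 940/941 = 1880

φ(2823) = 1880


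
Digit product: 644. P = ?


6 × 4 × 4 = 96


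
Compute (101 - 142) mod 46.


101 - 142 = -41
-41 mod 46 = 5


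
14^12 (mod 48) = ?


14^1 mod 48 = 14
14^2 mod 48 = 4
14^3 mod 48 = 8
14^4 mod 48 = 16
14^5 mod 48 = 32
14^6 mod 48 = 16
14^7 mod 48 = 32
14^8 mod 48 = 16
14^9 mod 48 = 32
14^10 mod 48 = 16
14^11 mod 48 = 32
14^12 mod 48 = 16


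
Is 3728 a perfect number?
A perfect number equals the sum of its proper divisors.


Proper divisors of 3728: 1, 2, 4, 8, 16, 233, 466, 932, 1864
Sum = 1 + 2 + 4 + 8 + 16 + 233 + 466 + 932 + 1864 = 3526

No, 3728 is not perfect (3526 ≠ 3728)


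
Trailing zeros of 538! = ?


floor(538/5) = 107
floor(538/25) = 21
floor(538/125) = 4
Total = 132

132 trailing zeros


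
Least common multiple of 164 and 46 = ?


GCD(164, 46) = 2
LCM = 164*46/2 = 7544/2 = 3772

LCM = 3772


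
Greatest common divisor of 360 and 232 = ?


360 = 1 * 232 + 128
232 = 1 * 128 + 104
128 = 1 * 104 + 24
104 = 4 * 24 + 8
24 = 3 * 8 + 0
GCD = 8


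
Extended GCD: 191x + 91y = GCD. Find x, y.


Tabular extended Euclidean (each row: r = 191*s + 91*t):
r=191, s=1, t=0
r=91, s=0, t=1
q=2: r=9, s=1, t=-2   [191*(1) + 91*(-2) = 9]
q=10: r=1, s=-10, t=21   [191*(-10) + 91*(21) = 1]
q=9: r=0, s=91, t=-191   [191*(91) + 91*(-191) = 0]
GCD = 1; from the row with r=1: x=-10, y=21
Check: 191*(-10) + 91*(21) = -1910 + 1911 = 1

GCD = 1, x = -10, y = 21


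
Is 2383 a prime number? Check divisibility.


Check divisors up to sqrt(2383) = 48.8160
No divisors found.
2383 is prime.

Yes, 2383 is prime


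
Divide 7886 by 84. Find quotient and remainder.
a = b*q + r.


7886 = 84 * 93 + 74
Check: 7812 + 74 = 7886

q = 93, r = 74


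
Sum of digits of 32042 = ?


3 + 2 + 0 + 4 + 2 = 11


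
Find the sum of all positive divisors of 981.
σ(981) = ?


Divisors of 981: 1, 3, 9, 109, 327, 981
Sum = 1 + 3 + 9 + 109 + 327 + 981 = 1430

σ(981) = 1430


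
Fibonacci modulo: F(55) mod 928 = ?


F(k) mod 928 for k=1..55:
1, 1, 2, 3, 5, 8, 13, 21, 34, 55, 89, 144, 233, 377, 610, 59, 669, 728, 469, 269, 738, 79, 817, 896, 785, 753, 610, 435, 117, 552, 669, 293, 34, 327, 361, 688, 121, 809, 2, 811, 813, 696, 581, 349, 2, 351, 353, 704, 129, 833, 34, 867, 901, 840, 813
F(55) mod 928 = 813


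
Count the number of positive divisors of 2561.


2561 = 13^1 × 197^1
d(2561) = (1+1) × (1+1) = 4

4 divisors


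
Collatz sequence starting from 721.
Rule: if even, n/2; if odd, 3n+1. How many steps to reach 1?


721 → 2164 → 1082 → 541 → 1624 → 812 → 406 → 203 → 610 → 305 → 916 → 458 → 229 → 688 → 344 → 172 → 86 → 43 → 130 → 65 → 196 → 98 → 49 → 148 → 74 → 37 → 112 → 56 → 28 → 14 → 7 → 22 → 11 → 34 → 17 → 52 → 26 → 13 → 40 → 20 → 10 → 5 → 16 → 8 → 4 → 2 → 1
Total steps = 46

46 steps


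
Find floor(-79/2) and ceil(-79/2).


-79/2 = -39.5000
floor = -40
ceil = -39

floor = -40, ceil = -39


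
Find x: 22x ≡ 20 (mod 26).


GCD(22, 26) = 2 divides 20
Divide: 11x ≡ 10 (mod 13)
x ≡ 8 (mod 13)


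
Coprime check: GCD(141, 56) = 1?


Euclidean algorithm:
141 = 2 * 56 + 29
56 = 1 * 29 + 27
29 = 1 * 27 + 2
27 = 13 * 2 + 1
2 = 2 * 1 + 0
GCD(141, 56) = 1

Yes, coprime (GCD = 1)


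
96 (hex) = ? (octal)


96 (base 16) = 150 (decimal)
150 (decimal) = 226 (base 8)


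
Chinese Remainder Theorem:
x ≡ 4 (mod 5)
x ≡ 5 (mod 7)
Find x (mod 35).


M = 5*7 = 35
M1 = M/5 = 7, M2 = M/7 = 5
M1^(-1) mod 5 = 3, M2^(-1) mod 7 = 3
x = 4*7*3 + 5*5*3 = 159
159 mod 35 = 19
Check: 19 mod 5 = 4 ✓, 19 mod 7 = 5 ✓

x ≡ 19 (mod 35)


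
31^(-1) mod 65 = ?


Use the extended Euclidean algorithm on (65, 31); each row r = 65*s + 31*t:
r=65, s=1, t=0
r=31, s=0, t=1
q=2: r=3, s=1, t=-2   [65*(1) + 31*(-2) = 3]
q=10: r=1, s=-10, t=21   [65*(-10) + 31*(21) = 1]
q=3: r=0, s=31, t=-65   [65*(31) + 31*(-65) = 0]
GCD = 1 with t = 21, so 31*(21) ≡ 1 (mod 65)
Inverse = 21 mod 65 = 21
Check: 31 * 21 = 651 ≡ 1 (mod 65)

31^(-1) ≡ 21 (mod 65)


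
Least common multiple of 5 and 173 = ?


GCD(5, 173) = 1
LCM = 5*173/1 = 865/1 = 865

LCM = 865


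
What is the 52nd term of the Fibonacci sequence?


Sequence: 1, 1, 2, 3, 5, 8, 13, 21, 34, 55, 89, 144, 233, 377, 610, 987, 1597, 2584, 4181, 6765, 10946, 17711, 28657, 46368, 75025, 121393, 196418, 317811, 514229, 832040, 1346269, 2178309, 3524578, 5702887, 9227465, 14930352, 24157817, 39088169, 63245986, 102334155, 165580141, 267914296, 433494437, 701408733, 1134903170, 1836311903, 2971215073, 4807526976, 7778742049, 12586269025, 20365011074, 32951280099
F(52) = 32951280099


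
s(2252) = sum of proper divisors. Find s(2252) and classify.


Proper divisors: 1, 2, 4, 563, 1126
Sum = 1 + 2 + 4 + 563 + 1126 = 1696
1696 < 2252 → deficient

s(2252) = 1696 (deficient)


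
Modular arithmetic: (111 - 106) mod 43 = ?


111 - 106 = 5
5 mod 43 = 5


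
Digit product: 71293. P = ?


7 × 1 × 2 × 9 × 3 = 378


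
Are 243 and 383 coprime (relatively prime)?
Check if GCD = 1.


Euclidean algorithm:
383 = 1 * 243 + 140
243 = 1 * 140 + 103
140 = 1 * 103 + 37
103 = 2 * 37 + 29
37 = 1 * 29 + 8
29 = 3 * 8 + 5
8 = 1 * 5 + 3
5 = 1 * 3 + 2
3 = 1 * 2 + 1
2 = 2 * 1 + 0
GCD(243, 383) = 1

Yes, coprime (GCD = 1)


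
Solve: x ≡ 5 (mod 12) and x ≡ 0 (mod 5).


M = 12*5 = 60
M1 = M/12 = 5, M2 = M/5 = 12
M1^(-1) mod 12 = 5, M2^(-1) mod 5 = 3
x = 5*5*5 + 0*12*3 = 125
125 mod 60 = 5
Check: 5 mod 12 = 5 ✓, 5 mod 5 = 0 ✓

x ≡ 5 (mod 60)


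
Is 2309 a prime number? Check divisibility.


Check divisors up to sqrt(2309) = 48.0521
No divisors found.
2309 is prime.

Yes, 2309 is prime


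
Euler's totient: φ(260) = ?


260 = 2^2 × 5 × 13
Prime factors: 2, 5, 13
φ(260) = 260 × (1-1/2) × (1-1/5) × (1-1/13)
= 260 × 1/2 × 4/5 × 12/13 = 96

φ(260) = 96


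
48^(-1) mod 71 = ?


Use the extended Euclidean algorithm on (71, 48); each row r = 71*s + 48*t:
r=71, s=1, t=0
r=48, s=0, t=1
q=1: r=23, s=1, t=-1   [71*(1) + 48*(-1) = 23]
q=2: r=2, s=-2, t=3   [71*(-2) + 48*(3) = 2]
q=11: r=1, s=23, t=-34   [71*(23) + 48*(-34) = 1]
q=2: r=0, s=-48, t=71   [71*(-48) + 48*(71) = 0]
GCD = 1 with t = -34, so 48*(-34) ≡ 1 (mod 71)
Inverse = -34 mod 71 = 37
Check: 48 * 37 = 1776 ≡ 1 (mod 71)

48^(-1) ≡ 37 (mod 71)


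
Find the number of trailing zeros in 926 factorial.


floor(926/5) = 185
floor(926/25) = 37
floor(926/125) = 7
floor(926/625) = 1
Total = 230

230 trailing zeros


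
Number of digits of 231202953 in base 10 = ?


231202953 has 9 digits in base 10
floor(log10(231202953)) + 1 = floor(8.3640) + 1 = 9

9 digits (base 10)


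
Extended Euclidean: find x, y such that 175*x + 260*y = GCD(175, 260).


Tabular extended Euclidean (each row: r = 175*s + 260*t):
r=175, s=1, t=0
r=260, s=0, t=1
q=0: r=175, s=1, t=0   [175*(1) + 260*(0) = 175]
q=1: r=85, s=-1, t=1   [175*(-1) + 260*(1) = 85]
q=2: r=5, s=3, t=-2   [175*(3) + 260*(-2) = 5]
q=17: r=0, s=-52, t=35   [175*(-52) + 260*(35) = 0]
GCD = 5; from the row with r=5: x=3, y=-2
Check: 175*(3) + 260*(-2) = 525 - 520 = 5

GCD = 5, x = 3, y = -2


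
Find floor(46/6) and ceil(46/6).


46/6 = 7.6667
floor = 7
ceil = 8

floor = 7, ceil = 8


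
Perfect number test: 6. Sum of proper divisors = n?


Proper divisors of 6: 1, 2, 3
Sum = 1 + 2 + 3 = 6

Yes, 6 is perfect (6 = 6)
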